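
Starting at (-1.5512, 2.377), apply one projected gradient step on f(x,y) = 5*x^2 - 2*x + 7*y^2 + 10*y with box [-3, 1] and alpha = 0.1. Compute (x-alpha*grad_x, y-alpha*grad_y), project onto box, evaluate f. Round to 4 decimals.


Step 1: Compute gradient at (-1.5512, 2.377).
grad_x = 2*5*-1.5512 - 2 = -17.512
grad_y = 2*7*2.377 + 10 = 43.278
Step 2: Gradient step.
x_raw = -1.5512 - 0.1*-17.512 = 0.2
y_raw = 2.377 - 0.1*43.278 = -1.9508
Step 3: Project onto [-3, 1].
x_proj = clip(0.2) = 0.2
y_proj = clip(-1.9508) = -1.9508
Step 4: Evaluate f.
f(0.2, -1.9508) = 6.9313


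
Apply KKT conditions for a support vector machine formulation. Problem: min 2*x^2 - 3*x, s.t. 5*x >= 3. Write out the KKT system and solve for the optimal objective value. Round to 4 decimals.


Step 1: Try lambda = 0 (constraint inactive).
Stationarity: 2*2*x - 3 = 0
x* = 3/(2*2) = 0.75
Check constraint: 5*0.75 = 3.75 >= 3 -- satisfied.
Step 2: Compute optimal value.
f(x*) = 2*0.75^2 - 3*0.75 = -1.125


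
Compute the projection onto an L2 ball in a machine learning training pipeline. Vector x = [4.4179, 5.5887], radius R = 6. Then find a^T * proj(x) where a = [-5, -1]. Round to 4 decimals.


Step 1: Compute ||x|| (intermediates to 6 decimals).
||x|| = sqrt(4.4179^2 + 5.5887^2) = 7.124002
Step 2: Project.
Since ||x|| > R, scale = R/||x|| = 6/7.124002 = 0.842223, proj(x) = scale * x
proj(x) = [3.720857, 4.706932]
Step 3: Dot product.
a^T * proj(x) = -5*3.720857 - 1*4.706932 = -23.3112


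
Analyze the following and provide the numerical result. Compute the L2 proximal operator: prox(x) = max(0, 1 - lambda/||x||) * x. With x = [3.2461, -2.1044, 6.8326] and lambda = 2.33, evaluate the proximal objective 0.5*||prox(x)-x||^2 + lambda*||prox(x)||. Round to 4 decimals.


Step 1: Compute ||x||.
||x|| = 7.8518
Step 2: Compute scaling factor.
scale = max(0, 1 - 2.33/7.8518) = 0.7033
Step 3: prox(x) = [2.2828, -1.4799, 4.805]
||prox(x)|| = 5.5218
Step 4: Proximal objective.
0.5*||prox-x||^2 = 2.7145
lambda*||prox|| = 12.8658
Total = 15.5801


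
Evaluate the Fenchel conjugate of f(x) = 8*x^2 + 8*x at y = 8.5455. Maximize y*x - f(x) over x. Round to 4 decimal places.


f*(y) = sup_x {y*x - a*x^2 - b*x} = sup_x {(y-b)*x - a*x^2}
FOC: (y - b) - 2a*x = 0 => x* = (y - b)/(2a)
x* = (8.5455 - 8)/(2*8) = 0.0341
f*(8.5455) = (y-b)^2/(4a) = (8.5455 - 8)^2/(4*8)
= 0.2976/32 = 0.0093


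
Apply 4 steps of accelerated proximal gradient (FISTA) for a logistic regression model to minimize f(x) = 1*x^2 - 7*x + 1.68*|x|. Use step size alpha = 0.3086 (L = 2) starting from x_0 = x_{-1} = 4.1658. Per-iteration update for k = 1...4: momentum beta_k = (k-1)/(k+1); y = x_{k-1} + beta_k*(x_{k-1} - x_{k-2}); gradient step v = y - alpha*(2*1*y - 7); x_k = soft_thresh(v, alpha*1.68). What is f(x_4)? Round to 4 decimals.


FISTA on f(x) = 1*x^2 - 7*x + 1.68*|x|
L = 2, alpha = 0.3086
Iteration 1: beta = 0.0, y = 4.1658 + 0.0*(4.1658 - 4.1658) = 4.1658
  grad(y) = 1.3316, v = y - alpha*grad = 3.7549
  prox(v) = soft_thresh(3.7549, 0.5184) = 3.2364
Iteration 2: beta = 0.3333, y = 3.2364 + 0.3333*(3.2364 - 4.1658) = 2.9266
  grad(y) = -1.1467, v = y - alpha*grad = 3.2805
  prox(v) = soft_thresh(3.2805, 0.5184) = 2.7621
Iteration 3: beta = 0.5, y = 2.7621 + 0.5*(2.7621 - 3.2364) = 2.5249
  grad(y) = -1.9502, v = y - alpha*grad = 3.1267
  prox(v) = soft_thresh(3.1267, 0.5184) = 2.6083
Iteration 4: beta = 0.6, y = 2.6083 + 0.6*(2.6083 - 2.7621) = 2.516
  grad(y) = -1.968, v = y - alpha*grad = 3.1233
  prox(v) = soft_thresh(3.1233, 0.5184) = 2.6049
f(x_4) = 1*2.6049^2 - 7*2.6049 + 1.68*|2.6049| = -7.0726


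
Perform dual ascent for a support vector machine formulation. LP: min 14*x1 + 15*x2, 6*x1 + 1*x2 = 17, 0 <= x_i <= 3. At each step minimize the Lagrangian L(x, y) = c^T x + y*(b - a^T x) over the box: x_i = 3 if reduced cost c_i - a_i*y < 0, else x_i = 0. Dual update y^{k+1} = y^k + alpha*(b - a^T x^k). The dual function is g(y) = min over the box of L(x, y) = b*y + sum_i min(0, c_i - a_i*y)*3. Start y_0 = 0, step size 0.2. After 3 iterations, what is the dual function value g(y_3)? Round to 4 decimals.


Dual ascent for LP: min 14*x1 + 15*x2, 6*x1 + 1*x2 = 17, 0 <= x_i <= 3
Step 1: y^k = 0.0, reduced costs: (14.0, 15.0)
  x^k = (0.0, 0.0), subgradient = b - a^T x = 17.0
  y^{k+1} = 0.0 + 0.2*17.0 = 3.4
Step 2: y^k = 3.4, reduced costs: (-6.4, 11.6)
  x^k = (3.0, 0.0), subgradient = b - a^T x = -1.0
  y^{k+1} = 3.4 + 0.2*-1.0 = 3.2
Step 3: y^k = 3.2, reduced costs: (-5.2, 11.8)
  x^k = (3.0, 0.0), subgradient = b - a^T x = -1.0
  y^{k+1} = 3.2 + 0.2*-1.0 = 3.0
Dual objective at y_3 = 3.0: reduced costs (-4.0, 12.0), box minimizer x = (3.0, 0.0)
g(y_3) = b*y + (c1 - a1*y)*x1 + (c2 - a2*y)*x2 = 17*3.0 + (-4.0)*3.0 + 12.0*0.0 = 51.0 - 12.0 + 0.0 = 39.0


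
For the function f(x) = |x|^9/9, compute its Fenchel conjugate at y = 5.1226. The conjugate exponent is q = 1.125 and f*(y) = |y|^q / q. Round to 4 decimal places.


The conjugate exponent q satisfies 1/p + 1/q = 1.
p = 9, so q = 9/(9 - 1) = 1.125
|y|^q = 5.1226^1.125 = 6.2831
f*(5.1226) = 6.2831 / 1.125 = 5.585


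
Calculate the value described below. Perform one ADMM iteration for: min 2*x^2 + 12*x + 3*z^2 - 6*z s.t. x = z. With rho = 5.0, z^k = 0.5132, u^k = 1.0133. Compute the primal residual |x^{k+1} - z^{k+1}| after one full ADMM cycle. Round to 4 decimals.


ADMM iteration with rho = 5.0, z^k = 0.5132, u^k = 1.0133
Step 1: x-update.
Minimize 2*x^2 + 12*x + (5.0/2)*(x - 0.5132 + 1.0133)^2
FOC: (2*2 + 5.0)*x = -12 + 5.0*(0.5132 - 1.0133)
x^{k+1} = -1.6112
Step 2: z-update.
Minimize 3*z^2 - 6*z + (5.0/2)*(-1.6112 - z + 1.0133)^2
FOC: (2*3 + 5.0)*z = 6 + 5.0*(-1.6112 + 1.0133)
z^{k+1} = 0.2737
Step 3: u-update.
u^{k+1} = 1.0133 - 1.6112 - 0.2737 = -0.8716
Step 4: Primal residual = |-1.6112 - 0.2737| = 1.8849


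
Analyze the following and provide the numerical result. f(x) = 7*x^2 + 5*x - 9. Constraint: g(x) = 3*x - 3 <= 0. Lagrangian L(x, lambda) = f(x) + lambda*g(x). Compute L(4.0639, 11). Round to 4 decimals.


Step 1: Evaluate f(x).
f(4.0639) = 7*4.0639^2 + 5*4.0639 - 9 = 126.9265
Step 2: Evaluate g(x).
g(4.0639) = 3*4.0639 - 3 = 9.1917
Step 3: Compute Lagrangian.
L = 126.9265 + 11*9.1917 = 228.0352


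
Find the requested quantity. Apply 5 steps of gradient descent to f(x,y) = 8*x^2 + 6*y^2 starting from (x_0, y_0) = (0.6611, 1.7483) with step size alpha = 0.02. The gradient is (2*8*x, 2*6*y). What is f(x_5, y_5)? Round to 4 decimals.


Gradient descent on f(x,y) = 8*x^2 + 6*y^2.
Starting point: (0.6611, 1.7483), alpha = 0.02
Step 1: grad_x = 2*8*0.6611 = 10.5776, grad_y = 2*6*1.7483 = 20.9796
  x_1 = 0.6611 - 0.02*10.5776 = 0.4495
  y_1 = 1.7483 - 0.02*20.9796 = 1.3287
Step 2: grad_x = 2*8*0.4495 = 7.1928, grad_y = 2*6*1.3287 = 15.9445
  x_2 = 0.4495 - 0.02*7.1928 = 0.3057
  y_2 = 1.3287 - 0.02*15.9445 = 1.0098
Step 3: grad_x = 2*8*0.3057 = 4.8911, grad_y = 2*6*1.0098 = 12.1178
  x_3 = 0.3057 - 0.02*4.8911 = 0.2079
  y_3 = 1.0098 - 0.02*12.1178 = 0.7675
Step 4: grad_x = 2*8*0.2079 = 3.3259, grad_y = 2*6*0.7675 = 9.2095
  x_4 = 0.2079 - 0.02*3.3259 = 0.1414
  y_4 = 0.7675 - 0.02*9.2095 = 0.5833
Step 5: grad_x = 2*8*0.1414 = 2.2616, grad_y = 2*6*0.5833 = 6.9993
  x_5 = 0.1414 - 0.02*2.2616 = 0.0961
  y_5 = 0.5833 - 0.02*6.9993 = 0.4433
f(0.0961, 0.4433) = 8*0.0961^2 + 6*0.4433^2 = 1.2529


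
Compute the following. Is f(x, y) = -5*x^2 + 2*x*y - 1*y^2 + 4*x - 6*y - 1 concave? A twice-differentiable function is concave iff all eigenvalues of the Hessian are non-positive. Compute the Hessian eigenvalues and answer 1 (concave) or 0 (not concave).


The Hessian of f(x,y) = -5*x^2 + 2*x*y - 1*y^2 + 4*x - 6*y - 1 is:
H = [[-10, 2], [2, -2]]
Trace = -10 - 2 = -12
Determinant = -10*-2 - (2)^2 = 16
Discriminant = (-12)^2 - 4*16 = 80.0
Eigenvalues: lambda_1 = -10.4721, lambda_2 = -1.5279
The function is concave.

1


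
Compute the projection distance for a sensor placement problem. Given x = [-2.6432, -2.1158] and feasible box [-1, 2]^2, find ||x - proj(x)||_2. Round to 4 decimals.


Project each component onto [-1, 2].
clip(-2.6432) = -1.0, clip(-2.1158) = -1.0
Projection = [-1.0, -1.0]
Squared diffs: [2.7001, 1.245]
Distance = sqrt(3.9451) = 1.9862


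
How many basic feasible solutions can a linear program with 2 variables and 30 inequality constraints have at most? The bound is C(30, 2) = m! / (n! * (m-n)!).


Each vertex corresponds to some choice of n active constraints out of m, so the number of vertices is at most C(m, n) = m! / (n!(m-n)!).
m = 30, n = 2
Numerator: 30 * 29
Denominator: 2! = 2
C(30, 2) = 435


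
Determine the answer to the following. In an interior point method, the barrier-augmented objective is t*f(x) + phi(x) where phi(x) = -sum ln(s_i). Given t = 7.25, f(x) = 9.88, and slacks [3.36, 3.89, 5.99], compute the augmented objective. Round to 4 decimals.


Step 1: Compute log-barrier.
ln values: [1.2119, 1.3584, 1.7901]
phi = -(1.2119 + 1.3584 + 1.7901) = -4.3604
Step 2: Compute augmented objective.
t*f(x) = 7.25*9.88 = 71.63
Total = 71.63 - 4.3604 = 67.2696


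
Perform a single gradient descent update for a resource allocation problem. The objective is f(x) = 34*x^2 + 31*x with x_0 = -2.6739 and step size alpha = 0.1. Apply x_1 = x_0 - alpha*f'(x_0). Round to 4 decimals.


We compute the gradient at x_0 and apply the update.
f'(x) = 68*x + 31
f'(-2.6739) = 68*-2.6739 + 31 = -150.8252
x_1 = -2.6739 - 0.1*-150.8252 = 12.4086


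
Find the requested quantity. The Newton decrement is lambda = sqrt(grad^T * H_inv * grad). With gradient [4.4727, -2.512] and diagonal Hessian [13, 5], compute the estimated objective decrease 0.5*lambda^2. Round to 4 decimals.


Step 1: H is diagonal, so H^(-1) * g = [0.3441, -0.5024].
Step 2: g^T H^(-1) g = sum_i g_i^2 / H_ii
  = (4.4727)^2/13 + (-2.512)^2/5
  = 1.5388 + 1.262 = 2.8009
Step 3: Objective decrease = 0.5 * g^T H^(-1) g = 1.4004


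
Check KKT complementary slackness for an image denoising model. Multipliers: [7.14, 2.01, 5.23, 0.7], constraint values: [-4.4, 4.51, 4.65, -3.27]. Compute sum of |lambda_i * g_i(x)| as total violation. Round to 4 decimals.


KKT complementary slackness check:
lambda_1 * g_1 = 7.14 * -4.4 = -31.416
lambda_2 * g_2 = 2.01 * 4.51 = 9.0651
lambda_3 * g_3 = 5.23 * 4.65 = 24.3195
lambda_4 * g_4 = 0.7 * -3.27 = -2.289
Total violation = 31.416 + 9.0651 + 24.3195 + 2.289 = 67.0896


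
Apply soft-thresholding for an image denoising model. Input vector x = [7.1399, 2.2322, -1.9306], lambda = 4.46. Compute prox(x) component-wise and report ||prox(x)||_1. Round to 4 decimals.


Soft-thresholding with lambda = 4.46:
prox(7.1399) = sign(7.1399)*max(|7.1399| - 4.46, 0) = 2.6799
prox(2.2322) = sign(2.2322)*max(|2.2322| - 4.46, 0) = 0.0
prox(-1.9306) = sign(-1.9306)*max(|-1.9306| - 4.46, 0) = 0.0
prox(x) = [2.6799, 0.0, 0.0]
||prox(x)||_1 = 2.6799 + 0.0 + 0.0 = 2.6799


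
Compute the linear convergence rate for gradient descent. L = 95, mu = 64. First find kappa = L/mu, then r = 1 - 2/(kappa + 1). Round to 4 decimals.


Step 1: Compute the condition number.
kappa = L/mu = 95/64 = 1.4844
Step 2: Compute the convergence rate.
r = 1 - 2/(kappa + 1) = 1 - 2*mu/(L + mu) = (L - mu)/(L + mu) = 31/159 = 0.195


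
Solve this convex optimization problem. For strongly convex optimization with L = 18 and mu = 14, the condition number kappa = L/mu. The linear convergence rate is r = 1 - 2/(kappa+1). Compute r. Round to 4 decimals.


Step 1: Compute the condition number.
kappa = L/mu = 18/14 = 1.2857
Step 2: Compute the convergence rate.
r = 1 - 2/(kappa + 1) = 1 - 2*mu/(L + mu) = (L - mu)/(L + mu) = 4/32 = 0.125


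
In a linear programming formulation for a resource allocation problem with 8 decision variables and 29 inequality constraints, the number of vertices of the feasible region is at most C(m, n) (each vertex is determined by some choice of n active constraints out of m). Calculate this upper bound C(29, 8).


Each vertex corresponds to some choice of n active constraints out of m, so the number of vertices is at most C(m, n) = m! / (n!(m-n)!).
m = 29, n = 8
Numerator: 29 * 28 * 27 * 26 * 25 * 24 * 23 * 22
Denominator: 8! = 40320
C(29, 8) = 4292145


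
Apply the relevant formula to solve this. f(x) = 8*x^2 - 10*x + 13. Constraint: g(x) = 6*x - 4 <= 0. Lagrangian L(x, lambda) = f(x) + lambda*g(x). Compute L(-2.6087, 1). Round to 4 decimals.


Step 1: Evaluate f(x).
f(-2.6087) = 8*(-2.6087)^2 - 10*(-2.6087) + 13 = 93.5295
Step 2: Evaluate g(x).
g(-2.6087) = 6*-2.6087 - 4 = -19.6522
Step 3: Compute Lagrangian.
L = 93.5295 + 1*-19.6522 = 73.8773


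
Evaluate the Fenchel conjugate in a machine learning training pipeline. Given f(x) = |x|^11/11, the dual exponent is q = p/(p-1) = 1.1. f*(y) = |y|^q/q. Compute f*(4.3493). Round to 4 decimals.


The conjugate exponent q satisfies 1/p + 1/q = 1.
p = 11, so q = 11/(11 - 1) = 1.1
|y|^q = 4.3493^1.1 = 5.038
f*(4.3493) = 5.038 / 1.1 = 4.58


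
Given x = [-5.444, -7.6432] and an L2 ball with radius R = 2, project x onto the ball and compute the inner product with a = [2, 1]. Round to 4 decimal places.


Step 1: Compute ||x|| (intermediates to 6 decimals).
||x|| = sqrt((-5.444)^2 + (-7.6432)^2) = 9.383797
Step 2: Project.
Since ||x|| > R, scale = R/||x|| = 2/9.383797 = 0.213133, proj(x) = scale * x
proj(x) = [-1.160296, -1.629018]
Step 3: Dot product.
a^T * proj(x) = 2*(-1.160296) + 1*(-1.629018) = -3.9496


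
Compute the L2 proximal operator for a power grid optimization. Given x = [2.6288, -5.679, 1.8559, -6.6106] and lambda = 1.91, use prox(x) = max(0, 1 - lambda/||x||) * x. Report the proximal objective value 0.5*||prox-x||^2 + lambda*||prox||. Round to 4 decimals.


Step 1: Compute ||x||.
||x|| = 9.2901
Step 2: Compute scaling factor.
scale = max(0, 1 - 1.91/9.2901) = 0.7944
Step 3: prox(x) = [2.0883, -4.5114, 1.4743, -5.2515]
||prox(x)|| = 7.3801
Step 4: Proximal objective.
0.5*||prox-x||^2 = 1.8241
lambda*||prox|| = 14.096
Total = 15.92


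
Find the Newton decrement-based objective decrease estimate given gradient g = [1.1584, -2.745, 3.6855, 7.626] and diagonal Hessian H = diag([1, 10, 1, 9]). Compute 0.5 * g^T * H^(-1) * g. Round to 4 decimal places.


Step 1: H is diagonal, so H^(-1) * g = [1.1584, -0.2745, 3.6855, 0.8473].
Step 2: g^T H^(-1) g = sum_i g_i^2 / H_ii
  = (1.1584)^2/1 + (-2.745)^2/10 + (3.6855)^2/1 + (7.626)^2/9
  = 1.3419 + 0.7535 + 13.5829 + 6.4618 = 22.1401
Step 3: Objective decrease = 0.5 * g^T H^(-1) g = 11.07


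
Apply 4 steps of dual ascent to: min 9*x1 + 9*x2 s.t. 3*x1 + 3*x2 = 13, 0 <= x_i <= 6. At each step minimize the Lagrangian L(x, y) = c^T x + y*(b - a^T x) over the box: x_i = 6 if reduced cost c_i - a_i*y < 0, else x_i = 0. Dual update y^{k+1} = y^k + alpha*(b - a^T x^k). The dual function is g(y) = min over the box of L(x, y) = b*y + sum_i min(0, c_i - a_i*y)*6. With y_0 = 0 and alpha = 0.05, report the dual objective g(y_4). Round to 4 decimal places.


Dual ascent for LP: min 9*x1 + 9*x2, 3*x1 + 3*x2 = 13, 0 <= x_i <= 6
Step 1: y^k = 0.0, reduced costs: (9.0, 9.0)
  x^k = (0.0, 0.0), subgradient = b - a^T x = 13.0
  y^{k+1} = 0.0 + 0.05*13.0 = 0.65
Step 2: y^k = 0.65, reduced costs: (7.05, 7.05)
  x^k = (0.0, 0.0), subgradient = b - a^T x = 13.0
  y^{k+1} = 0.65 + 0.05*13.0 = 1.3
Step 3: y^k = 1.3, reduced costs: (5.1, 5.1)
  x^k = (0.0, 0.0), subgradient = b - a^T x = 13.0
  y^{k+1} = 1.3 + 0.05*13.0 = 1.95
Step 4: y^k = 1.95, reduced costs: (3.15, 3.15)
  x^k = (0.0, 0.0), subgradient = b - a^T x = 13.0
  y^{k+1} = 1.95 + 0.05*13.0 = 2.6
Dual objective at y_4 = 2.6: reduced costs (1.2, 1.2), box minimizer x = (0.0, 0.0)
g(y_4) = b*y + (c1 - a1*y)*x1 + (c2 - a2*y)*x2 = 13*2.6 + 1.2*0.0 + 1.2*0.0 = 33.8 + 0.0 + 0.0 = 33.8


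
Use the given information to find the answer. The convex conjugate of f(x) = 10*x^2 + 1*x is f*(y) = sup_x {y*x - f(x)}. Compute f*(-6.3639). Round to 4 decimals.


f*(y) = sup_x {y*x - a*x^2 - b*x} = sup_x {(y-b)*x - a*x^2}
FOC: (y - b) - 2a*x = 0 => x* = (y - b)/(2a)
x* = (-6.3639 - 1)/(2*10) = -0.3682
f*(-6.3639) = (y-b)^2/(4a) = (-6.3639 - 1)^2/(4*10)
= 54.227/40 = 1.3557


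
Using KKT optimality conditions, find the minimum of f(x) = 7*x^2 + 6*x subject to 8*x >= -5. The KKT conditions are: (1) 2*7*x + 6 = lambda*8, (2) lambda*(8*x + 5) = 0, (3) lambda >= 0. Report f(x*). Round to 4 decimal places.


Step 1: Try lambda = 0 (constraint inactive).
Stationarity: 2*7*x + 6 = 0
x* = -6/(2*7) = -3/7 = -0.4286 (rounded; the exact value -3/7 is used below)
Check constraint: 8*-0.4286 = -3.4288 >= -5 -- satisfied.
Step 2: Compute optimal value.
f(x*) = 7*(-3/7)^2 + 6*(-3/7) = -1.2857


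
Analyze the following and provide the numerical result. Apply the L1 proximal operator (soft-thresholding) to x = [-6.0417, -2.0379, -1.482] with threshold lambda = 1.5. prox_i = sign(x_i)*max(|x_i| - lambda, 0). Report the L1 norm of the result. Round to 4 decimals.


Soft-thresholding with lambda = 1.5:
prox(-6.0417) = sign(-6.0417)*max(|-6.0417| - 1.5, 0) = -4.5417
prox(-2.0379) = sign(-2.0379)*max(|-2.0379| - 1.5, 0) = -0.5379
prox(-1.482) = sign(-1.482)*max(|-1.482| - 1.5, 0) = 0.0
prox(x) = [-4.5417, -0.5379, 0.0]
||prox(x)||_1 = 4.5417 + 0.5379 + 0.0 = 5.0796


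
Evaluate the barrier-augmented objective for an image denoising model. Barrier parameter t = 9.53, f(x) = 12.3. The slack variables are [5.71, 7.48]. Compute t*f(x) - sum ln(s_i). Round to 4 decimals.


Step 1: Compute log-barrier.
ln values: [1.7422, 2.0122]
phi = -(1.7422 + 2.0122) = -3.7545
Step 2: Compute augmented objective.
t*f(x) = 9.53*12.3 = 117.219
Total = 117.219 - 3.7545 = 113.4645


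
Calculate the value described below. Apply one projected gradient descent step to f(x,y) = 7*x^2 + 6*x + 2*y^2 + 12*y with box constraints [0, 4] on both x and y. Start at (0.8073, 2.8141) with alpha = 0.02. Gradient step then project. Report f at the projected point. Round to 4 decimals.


Step 1: Compute gradient at (0.8073, 2.8141).
grad_x = 2*7*0.8073 + 6 = 17.3022
grad_y = 2*2*2.8141 + 12 = 23.2564
Step 2: Gradient step.
x_raw = 0.8073 - 0.02*17.3022 = 0.4613
y_raw = 2.8141 - 0.02*23.2564 = 2.349
Step 3: Project onto [0, 4].
x_proj = clip(0.4613) = 0.4613
y_proj = clip(2.349) = 2.349
Step 4: Evaluate f.
f(0.4613, 2.349) = 43.4798


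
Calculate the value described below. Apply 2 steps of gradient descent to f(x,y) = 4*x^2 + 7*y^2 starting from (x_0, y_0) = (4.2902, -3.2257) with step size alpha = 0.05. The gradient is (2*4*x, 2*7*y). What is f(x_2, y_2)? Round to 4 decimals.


Gradient descent on f(x,y) = 4*x^2 + 7*y^2.
Starting point: (4.2902, -3.2257), alpha = 0.05
Step 1: grad_x = 2*4*4.2902 = 34.3216, grad_y = 2*7*-3.2257 = -45.1598
  x_1 = 4.2902 - 0.05*34.3216 = 2.5741
  y_1 = -3.2257 - 0.05*-45.1598 = -0.9677
Step 2: grad_x = 2*4*2.5741 = 20.593, grad_y = 2*7*-0.9677 = -13.5479
  x_2 = 2.5741 - 0.05*20.593 = 1.5445
  y_2 = -0.9677 - 0.05*-13.5479 = -0.2903
f(1.5445, -0.2903) = 4*1.5445^2 + 7*(-0.2903)^2 = 10.1315


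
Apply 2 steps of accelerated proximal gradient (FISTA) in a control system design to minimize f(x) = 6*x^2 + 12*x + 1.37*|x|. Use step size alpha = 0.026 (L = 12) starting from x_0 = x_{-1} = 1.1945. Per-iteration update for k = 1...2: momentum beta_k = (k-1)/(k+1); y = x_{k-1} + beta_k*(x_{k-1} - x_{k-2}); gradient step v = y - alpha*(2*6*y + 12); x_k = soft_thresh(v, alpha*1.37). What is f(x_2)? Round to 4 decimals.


FISTA on f(x) = 6*x^2 + 12*x + 1.37*|x|
L = 12, alpha = 0.026
Iteration 1: beta = 0.0, y = 1.1945 + 0.0*(1.1945 - 1.1945) = 1.1945
  grad(y) = 26.334, v = y - alpha*grad = 0.5098
  prox(v) = soft_thresh(0.5098, 0.0356) = 0.4742
Iteration 2: beta = 0.3333, y = 0.4742 + 0.3333*(0.4742 - 1.1945) = 0.2341
  grad(y) = 14.8091, v = y - alpha*grad = -0.1509
  prox(v) = soft_thresh(-0.1509, 0.0356) = -0.1153
f(x_2) = 6*(-0.1153)^2 + 12*(-0.1153) + 1.37*|-0.1153| = -1.1461


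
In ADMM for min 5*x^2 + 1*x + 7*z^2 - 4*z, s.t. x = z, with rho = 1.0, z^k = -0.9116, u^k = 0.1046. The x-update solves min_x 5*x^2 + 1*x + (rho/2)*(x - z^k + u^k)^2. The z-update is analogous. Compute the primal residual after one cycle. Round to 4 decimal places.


ADMM iteration with rho = 1.0, z^k = -0.9116, u^k = 0.1046
Step 1: x-update.
Minimize 5*x^2 + 1*x + (1.0/2)*(x + 0.9116 + 0.1046)^2
FOC: (2*5 + 1.0)*x = -1 + 1.0*(-0.9116 - 0.1046)
x^{k+1} = -0.1833
Step 2: z-update.
Minimize 7*z^2 - 4*z + (1.0/2)*(-0.1833 - z + 0.1046)^2
FOC: (2*7 + 1.0)*z = 4 + 1.0*(-0.1833 + 0.1046)
z^{k+1} = 0.2614
Step 3: u-update.
u^{k+1} = 0.1046 - 0.1833 - 0.2614 = -0.3401
Step 4: Primal residual = |-0.1833 - 0.2614| = 0.4447


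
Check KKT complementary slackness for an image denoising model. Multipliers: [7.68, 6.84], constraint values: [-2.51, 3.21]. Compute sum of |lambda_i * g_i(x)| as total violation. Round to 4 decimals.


KKT complementary slackness check:
lambda_1 * g_1 = 7.68 * -2.51 = -19.2768
lambda_2 * g_2 = 6.84 * 3.21 = 21.9564
Total violation = 19.2768 + 21.9564 = 41.2332


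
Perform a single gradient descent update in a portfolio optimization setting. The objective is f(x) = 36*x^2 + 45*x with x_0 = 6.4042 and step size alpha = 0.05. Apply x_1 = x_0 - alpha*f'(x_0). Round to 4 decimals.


We compute the gradient at x_0 and apply the update.
f'(x) = 72*x + 45
f'(6.4042) = 72*6.4042 + 45 = 506.1024
x_1 = 6.4042 - 0.05*506.1024 = -18.9009


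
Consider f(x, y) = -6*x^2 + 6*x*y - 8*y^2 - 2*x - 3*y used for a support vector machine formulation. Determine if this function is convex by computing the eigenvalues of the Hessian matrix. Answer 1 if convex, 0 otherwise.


The Hessian of f(x,y) = -6*x^2 + 6*x*y - 8*y^2 - 2*x - 3*y is:
H = [[-12, 6], [6, -16]]
Trace = -12 - 16 = -28
Determinant = -12*-16 - (6)^2 = 156
Discriminant = (-28)^2 - 4*156 = 160.0
Eigenvalues: lambda_1 = -20.3246, lambda_2 = -7.6754
The function is not convex.

0


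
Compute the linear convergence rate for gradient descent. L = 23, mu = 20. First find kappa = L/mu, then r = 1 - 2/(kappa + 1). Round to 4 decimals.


Step 1: Compute the condition number.
kappa = L/mu = 23/20 = 1.15
Step 2: Compute the convergence rate.
r = 1 - 2/(kappa + 1) = 1 - 2*mu/(L + mu) = (L - mu)/(L + mu) = 3/43 = 0.0698


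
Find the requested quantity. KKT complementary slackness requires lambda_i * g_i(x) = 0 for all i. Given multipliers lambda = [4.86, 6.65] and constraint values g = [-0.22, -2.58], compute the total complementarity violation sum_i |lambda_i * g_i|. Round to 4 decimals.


KKT complementary slackness check:
lambda_1 * g_1 = 4.86 * -0.22 = -1.0692
lambda_2 * g_2 = 6.65 * -2.58 = -17.157
Total violation = 1.0692 + 17.157 = 18.2262


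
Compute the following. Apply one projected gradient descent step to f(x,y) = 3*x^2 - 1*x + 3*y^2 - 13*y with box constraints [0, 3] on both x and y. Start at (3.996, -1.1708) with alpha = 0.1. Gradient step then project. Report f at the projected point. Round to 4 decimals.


Step 1: Compute gradient at (3.996, -1.1708).
grad_x = 2*3*3.996 - 1 = 22.976
grad_y = 2*3*-1.1708 - 13 = -20.0248
Step 2: Gradient step.
x_raw = 3.996 - 0.1*22.976 = 1.6984
y_raw = -1.1708 - 0.1*-20.0248 = 0.8317
Step 3: Project onto [0, 3].
x_proj = clip(1.6984) = 1.6984
y_proj = clip(0.8317) = 0.8317
Step 4: Evaluate f.
f(1.6984, 0.8317) = -1.7815


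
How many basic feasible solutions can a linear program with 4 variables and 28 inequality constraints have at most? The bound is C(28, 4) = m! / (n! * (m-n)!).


Each vertex corresponds to some choice of n active constraints out of m, so the number of vertices is at most C(m, n) = m! / (n!(m-n)!).
m = 28, n = 4
Numerator: 28 * 27 * 26 * 25
Denominator: 4! = 24
C(28, 4) = 20475


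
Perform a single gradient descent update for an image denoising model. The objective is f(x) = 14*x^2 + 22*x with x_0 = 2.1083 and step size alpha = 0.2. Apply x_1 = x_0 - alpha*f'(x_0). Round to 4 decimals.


We compute the gradient at x_0 and apply the update.
f'(x) = 28*x + 22
f'(2.1083) = 28*2.1083 + 22 = 81.0324
x_1 = 2.1083 - 0.2*81.0324 = -14.0982


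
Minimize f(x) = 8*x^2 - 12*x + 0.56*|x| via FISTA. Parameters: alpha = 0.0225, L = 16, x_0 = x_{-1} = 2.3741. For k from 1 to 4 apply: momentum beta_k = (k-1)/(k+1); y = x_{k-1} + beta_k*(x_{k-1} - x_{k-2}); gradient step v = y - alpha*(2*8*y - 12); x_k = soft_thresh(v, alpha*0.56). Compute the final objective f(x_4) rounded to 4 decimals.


FISTA on f(x) = 8*x^2 - 12*x + 0.56*|x|
L = 16, alpha = 0.0225
Iteration 1: beta = 0.0, y = 2.3741 + 0.0*(2.3741 - 2.3741) = 2.3741
  grad(y) = 25.9856, v = y - alpha*grad = 1.7894
  prox(v) = soft_thresh(1.7894, 0.0126) = 1.7768
Iteration 2: beta = 0.3333, y = 1.7768 + 0.3333*(1.7768 - 2.3741) = 1.5777
  grad(y) = 13.2437, v = y - alpha*grad = 1.2797
  prox(v) = soft_thresh(1.2797, 0.0126) = 1.2671
Iteration 3: beta = 0.5, y = 1.2671 + 0.5*(1.2671 - 1.7768) = 1.0123
  grad(y) = 4.197, v = y - alpha*grad = 0.9179
  prox(v) = soft_thresh(0.9179, 0.0126) = 0.9053
Iteration 4: beta = 0.6, y = 0.9053 + 0.6*(0.9053 - 1.2671) = 0.6882
  grad(y) = -0.9895, v = y - alpha*grad = 0.7104
  prox(v) = soft_thresh(0.7104, 0.0126) = 0.6978
f(x_4) = 8*0.6978^2 - 12*0.6978 + 0.56*|0.6978| = -4.0874


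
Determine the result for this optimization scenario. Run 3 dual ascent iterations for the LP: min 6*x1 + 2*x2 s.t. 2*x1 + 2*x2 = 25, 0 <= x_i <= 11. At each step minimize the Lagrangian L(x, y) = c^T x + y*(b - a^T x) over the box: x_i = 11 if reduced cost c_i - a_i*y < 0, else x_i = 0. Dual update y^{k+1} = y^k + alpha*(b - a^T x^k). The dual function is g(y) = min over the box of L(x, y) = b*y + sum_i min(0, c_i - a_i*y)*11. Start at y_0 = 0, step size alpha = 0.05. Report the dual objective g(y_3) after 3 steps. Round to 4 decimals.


Dual ascent for LP: min 6*x1 + 2*x2, 2*x1 + 2*x2 = 25, 0 <= x_i <= 11
Step 1: y^k = 0.0, reduced costs: (6.0, 2.0)
  x^k = (0.0, 0.0), subgradient = b - a^T x = 25.0
  y^{k+1} = 0.0 + 0.05*25.0 = 1.25
Step 2: y^k = 1.25, reduced costs: (3.5, -0.5)
  x^k = (0.0, 11.0), subgradient = b - a^T x = 3.0
  y^{k+1} = 1.25 + 0.05*3.0 = 1.4
Step 3: y^k = 1.4, reduced costs: (3.2, -0.8)
  x^k = (0.0, 11.0), subgradient = b - a^T x = 3.0
  y^{k+1} = 1.4 + 0.05*3.0 = 1.55
Dual objective at y_3 = 1.55: reduced costs (2.9, -1.1), box minimizer x = (0.0, 11.0)
g(y_3) = b*y + (c1 - a1*y)*x1 + (c2 - a2*y)*x2 = 25*1.55 + 2.9*0.0 + (-1.1)*11.0 = 38.75 + 0.0 - 12.1 = 26.65


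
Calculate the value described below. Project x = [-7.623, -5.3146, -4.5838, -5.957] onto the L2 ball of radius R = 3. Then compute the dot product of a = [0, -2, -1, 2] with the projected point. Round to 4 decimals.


Step 1: Compute ||x|| (intermediates to 6 decimals).
||x|| = sqrt((-7.623)^2 + (-5.3146)^2 + (-4.5838)^2 + (-5.957)^2) = 11.952078
Step 2: Project.
Since ||x|| > R, scale = R/||x|| = 3/11.952078 = 0.251002, proj(x) = scale * x
proj(x) = [-1.913388, -1.333975, -1.150543, -1.495219]
Step 3: Dot product.
a^T * proj(x) = 0*(-1.913388) - 2*(-1.333975) - 1*(-1.150543) + 2*(-1.495219) = 0.8281


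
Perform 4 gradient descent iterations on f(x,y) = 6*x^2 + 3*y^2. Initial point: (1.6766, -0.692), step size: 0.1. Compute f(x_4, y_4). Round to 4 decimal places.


Gradient descent on f(x,y) = 6*x^2 + 3*y^2.
Starting point: (1.6766, -0.692), alpha = 0.1
Step 1: grad_x = 2*6*1.6766 = 20.1192, grad_y = 2*3*-0.692 = -4.152
  x_1 = 1.6766 - 0.1*20.1192 = -0.3353
  y_1 = -0.692 - 0.1*-4.152 = -0.2768
Step 2: grad_x = 2*6*-0.3353 = -4.0238, grad_y = 2*3*-0.2768 = -1.6608
  x_2 = -0.3353 - 0.1*-4.0238 = 0.0671
  y_2 = -0.2768 - 0.1*-1.6608 = -0.1107
Step 3: grad_x = 2*6*0.0671 = 0.8048, grad_y = 2*3*-0.1107 = -0.6643
  x_3 = 0.0671 - 0.1*0.8048 = -0.0134
  y_3 = -0.1107 - 0.1*-0.6643 = -0.0443
Step 4: grad_x = 2*6*-0.0134 = -0.161, grad_y = 2*3*-0.0443 = -0.2657
  x_4 = -0.0134 - 0.1*-0.161 = 0.0027
  y_4 = -0.0443 - 0.1*-0.2657 = -0.0177
f(0.0027, -0.0177) = 6*0.0027^2 + 3*(-0.0177)^2 = 0.001


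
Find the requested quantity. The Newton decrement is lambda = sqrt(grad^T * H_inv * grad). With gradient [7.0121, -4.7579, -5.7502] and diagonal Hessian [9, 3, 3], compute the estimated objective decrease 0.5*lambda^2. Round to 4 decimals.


Step 1: H is diagonal, so H^(-1) * g = [0.7791, -1.586, -1.9167].
Step 2: g^T H^(-1) g = sum_i g_i^2 / H_ii
  = (7.0121)^2/9 + (-4.7579)^2/3 + (-5.7502)^2/3
  = 5.4633 + 7.5459 + 11.0216 = 24.0308
Step 3: Objective decrease = 0.5 * g^T H^(-1) g = 12.0154


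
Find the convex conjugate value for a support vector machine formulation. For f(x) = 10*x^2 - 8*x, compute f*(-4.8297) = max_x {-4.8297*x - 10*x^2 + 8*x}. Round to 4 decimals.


f*(y) = sup_x {y*x - a*x^2 - b*x} = sup_x {(y-b)*x - a*x^2}
FOC: (y - b) - 2a*x = 0 => x* = (y - b)/(2a)
x* = (-4.8297 + 8)/(2*10) = 0.1585
f*(-4.8297) = (y-b)^2/(4a) = (-4.8297 + 8)^2/(4*10)
= 10.0508/40 = 0.2513


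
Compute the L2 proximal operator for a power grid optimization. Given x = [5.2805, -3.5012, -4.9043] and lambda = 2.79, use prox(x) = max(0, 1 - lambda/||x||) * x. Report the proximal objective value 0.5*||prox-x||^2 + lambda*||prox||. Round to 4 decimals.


Step 1: Compute ||x||.
||x|| = 8.0121
Step 2: Compute scaling factor.
scale = max(0, 1 - 2.79/8.0121) = 0.6518
Step 3: prox(x) = [3.4417, -2.282, -3.1965]
||prox(x)|| = 5.2221
Step 4: Proximal objective.
0.5*||prox-x||^2 = 3.8921
lambda*||prox|| = 14.5697
Total = 18.4618


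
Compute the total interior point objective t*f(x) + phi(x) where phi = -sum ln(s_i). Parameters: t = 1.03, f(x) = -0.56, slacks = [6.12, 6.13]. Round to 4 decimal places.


Step 1: Compute log-barrier.
ln values: [1.8116, 1.8132]
phi = -(1.8116 + 1.8132) = -3.6248
Step 2: Compute augmented objective.
t*f(x) = 1.03*-0.56 = -0.5768
Total = -0.5768 - 3.6248 = -4.2016


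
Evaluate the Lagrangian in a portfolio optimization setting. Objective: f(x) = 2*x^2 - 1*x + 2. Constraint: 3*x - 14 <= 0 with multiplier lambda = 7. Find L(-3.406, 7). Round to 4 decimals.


Step 1: Evaluate f(x).
f(-3.406) = 2*(-3.406)^2 - 1*(-3.406) + 2 = 28.6077
Step 2: Evaluate g(x).
g(-3.406) = 3*-3.406 - 14 = -24.218
Step 3: Compute Lagrangian.
L = 28.6077 + 7*-24.218 = -140.9183


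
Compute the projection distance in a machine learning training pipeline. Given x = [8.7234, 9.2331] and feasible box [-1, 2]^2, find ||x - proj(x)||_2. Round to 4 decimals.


Project each component onto [-1, 2].
clip(8.7234) = 2.0, clip(9.2331) = 2.0
Projection = [2.0, 2.0]
Squared diffs: [45.2041, 52.3177]
Distance = sqrt(97.5218) = 9.8753


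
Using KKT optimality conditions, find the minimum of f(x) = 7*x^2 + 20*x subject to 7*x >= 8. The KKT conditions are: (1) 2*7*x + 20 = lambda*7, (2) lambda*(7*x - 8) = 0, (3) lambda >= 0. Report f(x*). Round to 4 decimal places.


Step 1: Try lambda = 0 (constraint inactive).
x_unc = -20/(2*7) = -1.4286
Check: 7*-1.4286 = -10.0002 < 8 -- violated!
Step 2: Constraint must be active: 7*x = 8
x* = 8/7 = 1.1429 (rounded; the exact value 8/7 is used below)
lambda = (2*7*(8/7) + 20)/7 = 5.1429
Step 3: Compute optimal value.
f(x*) = 7*(8/7)^2 + 20*(8/7) = 32.0


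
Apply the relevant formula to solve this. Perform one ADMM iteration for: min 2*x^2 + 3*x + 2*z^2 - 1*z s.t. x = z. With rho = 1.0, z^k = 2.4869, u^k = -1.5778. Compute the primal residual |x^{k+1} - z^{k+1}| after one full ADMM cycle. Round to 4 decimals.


ADMM iteration with rho = 1.0, z^k = 2.4869, u^k = -1.5778
Step 1: x-update.
Minimize 2*x^2 + 3*x + (1.0/2)*(x - 2.4869 - 1.5778)^2
FOC: (2*2 + 1.0)*x = -3 + 1.0*(2.4869 + 1.5778)
x^{k+1} = 0.2129
Step 2: z-update.
Minimize 2*z^2 - 1*z + (1.0/2)*(0.2129 - z - 1.5778)^2
FOC: (2*2 + 1.0)*z = 1 + 1.0*(0.2129 - 1.5778)
z^{k+1} = -0.073
Step 3: u-update.
u^{k+1} = -1.5778 + 0.2129 + 0.073 = -1.2919
Step 4: Primal residual = |0.2129 + 0.073| = 0.2859


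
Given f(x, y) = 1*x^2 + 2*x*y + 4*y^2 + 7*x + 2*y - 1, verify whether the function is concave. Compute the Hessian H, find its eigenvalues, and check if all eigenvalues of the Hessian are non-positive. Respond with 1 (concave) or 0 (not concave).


The Hessian of f(x,y) = 1*x^2 + 2*x*y + 4*y^2 + 7*x + 2*y - 1 is:
H = [[2, 2], [2, 8]]
Trace = 2 + 8 = 10
Determinant = 2*8 - (2)^2 = 12
Discriminant = (10)^2 - 4*12 = 52.0
Eigenvalues: lambda_1 = 1.3944, lambda_2 = 8.6056
The function is not concave.

0


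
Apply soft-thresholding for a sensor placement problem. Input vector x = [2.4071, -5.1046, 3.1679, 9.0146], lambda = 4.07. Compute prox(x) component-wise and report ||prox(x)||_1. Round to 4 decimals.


Soft-thresholding with lambda = 4.07:
prox(2.4071) = sign(2.4071)*max(|2.4071| - 4.07, 0) = 0.0
prox(-5.1046) = sign(-5.1046)*max(|-5.1046| - 4.07, 0) = -1.0346
prox(3.1679) = sign(3.1679)*max(|3.1679| - 4.07, 0) = 0.0
prox(9.0146) = sign(9.0146)*max(|9.0146| - 4.07, 0) = 4.9446
prox(x) = [0.0, -1.0346, 0.0, 4.9446]
||prox(x)||_1 = 0.0 + 1.0346 + 0.0 + 4.9446 = 5.9792


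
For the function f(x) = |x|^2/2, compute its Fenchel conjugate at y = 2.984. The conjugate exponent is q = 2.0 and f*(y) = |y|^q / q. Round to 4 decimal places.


The conjugate exponent q satisfies 1/p + 1/q = 1.
p = 2, so q = 2/(2 - 1) = 2.0
|y|^q = 2.984^2.0 = 8.9043
f*(2.984) = 8.9043 / 2.0 = 4.4521


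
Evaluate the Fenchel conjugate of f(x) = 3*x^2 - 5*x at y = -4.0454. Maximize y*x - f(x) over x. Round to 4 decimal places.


f*(y) = sup_x {y*x - a*x^2 - b*x} = sup_x {(y-b)*x - a*x^2}
FOC: (y - b) - 2a*x = 0 => x* = (y - b)/(2a)
x* = (-4.0454 + 5)/(2*3) = 0.1591
f*(-4.0454) = (y-b)^2/(4a) = (-4.0454 + 5)^2/(4*3)
= 0.9113/12 = 0.0759


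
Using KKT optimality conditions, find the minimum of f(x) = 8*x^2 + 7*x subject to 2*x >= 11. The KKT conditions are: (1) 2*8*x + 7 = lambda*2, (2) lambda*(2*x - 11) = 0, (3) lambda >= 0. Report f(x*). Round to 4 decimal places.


Step 1: Try lambda = 0 (constraint inactive).
x_unc = -7/(2*8) = -0.4375
Check: 2*-0.4375 = -0.875 < 11 -- violated!
Step 2: Constraint must be active: 2*x = 11
x* = 11/2 = 5.5
lambda = (2*8*5.5 + 7)/2 = 47.5
Step 3: Compute optimal value.
f(x*) = 8*5.5^2 + 7*5.5 = 280.5


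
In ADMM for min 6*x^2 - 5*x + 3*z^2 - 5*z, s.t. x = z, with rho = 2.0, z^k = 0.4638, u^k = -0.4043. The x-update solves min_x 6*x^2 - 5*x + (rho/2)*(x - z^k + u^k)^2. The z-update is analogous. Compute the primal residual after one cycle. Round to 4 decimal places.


ADMM iteration with rho = 2.0, z^k = 0.4638, u^k = -0.4043
Step 1: x-update.
Minimize 6*x^2 - 5*x + (2.0/2)*(x - 0.4638 - 0.4043)^2
FOC: (2*6 + 2.0)*x = 5 + 2.0*(0.4638 + 0.4043)
x^{k+1} = 0.4812
Step 2: z-update.
Minimize 3*z^2 - 5*z + (2.0/2)*(0.4812 - z - 0.4043)^2
FOC: (2*3 + 2.0)*z = 5 + 2.0*(0.4812 - 0.4043)
z^{k+1} = 0.6442
Step 3: u-update.
u^{k+1} = -0.4043 + 0.4812 - 0.6442 = -0.5674
Step 4: Primal residual = |0.4812 - 0.6442| = 0.1631


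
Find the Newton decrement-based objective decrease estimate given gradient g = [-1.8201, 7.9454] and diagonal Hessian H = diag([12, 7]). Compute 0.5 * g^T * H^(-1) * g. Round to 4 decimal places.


Step 1: H is diagonal, so H^(-1) * g = [-0.1517, 1.1351].
Step 2: g^T H^(-1) g = sum_i g_i^2 / H_ii
  = (-1.8201)^2/12 + (7.9454)^2/7
  = 0.2761 + 9.0185 = 9.2945
Step 3: Objective decrease = 0.5 * g^T H^(-1) g = 4.6473


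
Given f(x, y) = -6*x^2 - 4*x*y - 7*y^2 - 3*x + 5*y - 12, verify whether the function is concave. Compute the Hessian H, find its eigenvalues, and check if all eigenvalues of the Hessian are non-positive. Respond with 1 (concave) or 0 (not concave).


The Hessian of f(x,y) = -6*x^2 - 4*x*y - 7*y^2 - 3*x + 5*y - 12 is:
H = [[-12, -4], [-4, -14]]
Trace = -12 - 14 = -26
Determinant = -12*-14 - (-4)^2 = 152
Discriminant = (-26)^2 - 4*152 = 68.0
Eigenvalues: lambda_1 = -17.1231, lambda_2 = -8.8769
The function is concave.

1


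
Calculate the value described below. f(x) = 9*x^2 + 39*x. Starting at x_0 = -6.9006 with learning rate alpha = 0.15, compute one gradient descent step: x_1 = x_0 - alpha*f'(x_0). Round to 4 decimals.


We compute the gradient at x_0 and apply the update.
f'(x) = 18*x + 39
f'(-6.9006) = 18*-6.9006 + 39 = -85.2108
x_1 = -6.9006 - 0.15*-85.2108 = 5.881


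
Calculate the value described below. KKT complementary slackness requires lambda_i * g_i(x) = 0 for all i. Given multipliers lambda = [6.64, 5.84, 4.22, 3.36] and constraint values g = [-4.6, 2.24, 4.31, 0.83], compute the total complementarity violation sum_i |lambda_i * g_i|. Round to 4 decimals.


KKT complementary slackness check:
lambda_1 * g_1 = 6.64 * -4.6 = -30.544
lambda_2 * g_2 = 5.84 * 2.24 = 13.0816
lambda_3 * g_3 = 4.22 * 4.31 = 18.1882
lambda_4 * g_4 = 3.36 * 0.83 = 2.7888
Total violation = 30.544 + 13.0816 + 18.1882 + 2.7888 = 64.6026


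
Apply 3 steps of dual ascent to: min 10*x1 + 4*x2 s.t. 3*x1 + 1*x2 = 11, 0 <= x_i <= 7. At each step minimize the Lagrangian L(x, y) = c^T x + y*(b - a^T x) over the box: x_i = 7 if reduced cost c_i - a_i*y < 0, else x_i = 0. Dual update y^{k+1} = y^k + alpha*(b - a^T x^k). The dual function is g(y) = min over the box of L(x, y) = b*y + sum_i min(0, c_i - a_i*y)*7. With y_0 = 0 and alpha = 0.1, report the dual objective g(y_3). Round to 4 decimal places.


Dual ascent for LP: min 10*x1 + 4*x2, 3*x1 + 1*x2 = 11, 0 <= x_i <= 7
Step 1: y^k = 0.0, reduced costs: (10.0, 4.0)
  x^k = (0.0, 0.0), subgradient = b - a^T x = 11.0
  y^{k+1} = 0.0 + 0.1*11.0 = 1.1
Step 2: y^k = 1.1, reduced costs: (6.7, 2.9)
  x^k = (0.0, 0.0), subgradient = b - a^T x = 11.0
  y^{k+1} = 1.1 + 0.1*11.0 = 2.2
Step 3: y^k = 2.2, reduced costs: (3.4, 1.8)
  x^k = (0.0, 0.0), subgradient = b - a^T x = 11.0
  y^{k+1} = 2.2 + 0.1*11.0 = 3.3
Dual objective at y_3 = 3.3: reduced costs (0.1, 0.7), box minimizer x = (0.0, 0.0)
g(y_3) = b*y + (c1 - a1*y)*x1 + (c2 - a2*y)*x2 = 11*3.3 + 0.1*0.0 + 0.7*0.0 = 36.3 + 0.0 + 0.0 = 36.3


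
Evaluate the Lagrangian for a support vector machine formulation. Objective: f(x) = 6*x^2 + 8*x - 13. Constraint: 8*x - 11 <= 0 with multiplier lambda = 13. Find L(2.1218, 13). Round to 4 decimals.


Step 1: Evaluate f(x).
f(2.1218) = 6*2.1218^2 + 8*2.1218 - 13 = 30.9866
Step 2: Evaluate g(x).
g(2.1218) = 8*2.1218 - 11 = 5.9744
Step 3: Compute Lagrangian.
L = 30.9866 + 13*5.9744 = 108.6538


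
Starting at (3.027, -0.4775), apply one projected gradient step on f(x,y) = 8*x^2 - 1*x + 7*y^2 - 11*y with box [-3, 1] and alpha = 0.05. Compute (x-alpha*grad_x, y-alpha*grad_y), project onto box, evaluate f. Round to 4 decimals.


Step 1: Compute gradient at (3.027, -0.4775).
grad_x = 2*8*3.027 - 1 = 47.432
grad_y = 2*7*-0.4775 - 11 = -17.685
Step 2: Gradient step.
x_raw = 3.027 - 0.05*47.432 = 0.6554
y_raw = -0.4775 - 0.05*-17.685 = 0.4068
Step 3: Project onto [-3, 1].
x_proj = clip(0.6554) = 0.6554
y_proj = clip(0.4068) = 0.4068
Step 4: Evaluate f.
f(0.6554, 0.4068) = -0.5351


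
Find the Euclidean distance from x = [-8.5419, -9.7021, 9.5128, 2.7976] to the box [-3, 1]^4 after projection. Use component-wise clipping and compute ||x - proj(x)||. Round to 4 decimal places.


Project each component onto [-3, 1].
clip(-8.5419) = -3.0, clip(-9.7021) = -3.0, clip(9.5128) = 1.0, clip(2.7976) = 1.0
Projection = [-3.0, -3.0, 1.0, 1.0]
Squared diffs: [30.7127, 44.9181, 72.4678, 3.2314]
Distance = sqrt(151.33) = 12.3016


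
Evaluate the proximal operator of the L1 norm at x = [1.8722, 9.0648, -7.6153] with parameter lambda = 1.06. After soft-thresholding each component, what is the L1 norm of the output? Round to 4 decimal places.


Soft-thresholding with lambda = 1.06:
prox(1.8722) = sign(1.8722)*max(|1.8722| - 1.06, 0) = 0.8122
prox(9.0648) = sign(9.0648)*max(|9.0648| - 1.06, 0) = 8.0048
prox(-7.6153) = sign(-7.6153)*max(|-7.6153| - 1.06, 0) = -6.5553
prox(x) = [0.8122, 8.0048, -6.5553]
||prox(x)||_1 = 0.8122 + 8.0048 + 6.5553 = 15.3723


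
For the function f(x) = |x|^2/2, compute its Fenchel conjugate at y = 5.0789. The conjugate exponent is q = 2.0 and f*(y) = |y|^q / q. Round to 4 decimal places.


The conjugate exponent q satisfies 1/p + 1/q = 1.
p = 2, so q = 2/(2 - 1) = 2.0
|y|^q = 5.0789^2.0 = 25.7952
f*(5.0789) = 25.7952 / 2.0 = 12.8976


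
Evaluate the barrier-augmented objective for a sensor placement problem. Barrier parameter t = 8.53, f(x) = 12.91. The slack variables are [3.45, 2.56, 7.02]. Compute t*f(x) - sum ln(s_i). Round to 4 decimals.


Step 1: Compute log-barrier.
ln values: [1.2384, 0.94, 1.9488]
phi = -(1.2384 + 0.94 + 1.9488) = -4.1271
Step 2: Compute augmented objective.
t*f(x) = 8.53*12.91 = 110.1223
Total = 110.1223 - 4.1271 = 105.9952
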